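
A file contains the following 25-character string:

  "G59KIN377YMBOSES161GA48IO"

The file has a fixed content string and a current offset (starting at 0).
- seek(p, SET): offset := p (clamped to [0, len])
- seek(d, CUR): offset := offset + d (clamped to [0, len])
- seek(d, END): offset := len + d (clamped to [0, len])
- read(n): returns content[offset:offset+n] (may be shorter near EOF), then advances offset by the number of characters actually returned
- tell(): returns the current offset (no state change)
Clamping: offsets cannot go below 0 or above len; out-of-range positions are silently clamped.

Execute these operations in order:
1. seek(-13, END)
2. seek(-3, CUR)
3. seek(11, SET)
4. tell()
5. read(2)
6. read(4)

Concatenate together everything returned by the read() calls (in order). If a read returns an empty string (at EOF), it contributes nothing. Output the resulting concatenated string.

Answer: BOSES1

Derivation:
After 1 (seek(-13, END)): offset=12
After 2 (seek(-3, CUR)): offset=9
After 3 (seek(11, SET)): offset=11
After 4 (tell()): offset=11
After 5 (read(2)): returned 'BO', offset=13
After 6 (read(4)): returned 'SES1', offset=17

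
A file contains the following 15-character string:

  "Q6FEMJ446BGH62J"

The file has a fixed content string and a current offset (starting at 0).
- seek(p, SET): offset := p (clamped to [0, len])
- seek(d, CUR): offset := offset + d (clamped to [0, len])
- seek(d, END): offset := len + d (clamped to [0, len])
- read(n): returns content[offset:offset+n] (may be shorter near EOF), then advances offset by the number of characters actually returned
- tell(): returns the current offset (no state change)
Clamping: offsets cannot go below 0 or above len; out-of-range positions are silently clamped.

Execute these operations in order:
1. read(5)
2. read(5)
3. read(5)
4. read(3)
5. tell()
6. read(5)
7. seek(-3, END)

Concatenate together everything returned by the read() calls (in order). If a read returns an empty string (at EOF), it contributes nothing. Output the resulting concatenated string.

After 1 (read(5)): returned 'Q6FEM', offset=5
After 2 (read(5)): returned 'J446B', offset=10
After 3 (read(5)): returned 'GH62J', offset=15
After 4 (read(3)): returned '', offset=15
After 5 (tell()): offset=15
After 6 (read(5)): returned '', offset=15
After 7 (seek(-3, END)): offset=12

Answer: Q6FEMJ446BGH62J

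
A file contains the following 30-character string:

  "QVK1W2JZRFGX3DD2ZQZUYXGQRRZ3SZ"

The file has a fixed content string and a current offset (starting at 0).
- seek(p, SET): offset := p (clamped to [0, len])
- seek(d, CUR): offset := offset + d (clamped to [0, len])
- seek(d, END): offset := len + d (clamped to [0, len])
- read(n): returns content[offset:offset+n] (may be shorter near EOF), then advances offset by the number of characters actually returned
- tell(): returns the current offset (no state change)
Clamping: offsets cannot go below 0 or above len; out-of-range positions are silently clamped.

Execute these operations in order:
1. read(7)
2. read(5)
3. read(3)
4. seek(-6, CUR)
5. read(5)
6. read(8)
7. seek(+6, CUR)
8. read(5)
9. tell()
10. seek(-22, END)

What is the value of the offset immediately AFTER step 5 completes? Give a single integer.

Answer: 14

Derivation:
After 1 (read(7)): returned 'QVK1W2J', offset=7
After 2 (read(5)): returned 'ZRFGX', offset=12
After 3 (read(3)): returned '3DD', offset=15
After 4 (seek(-6, CUR)): offset=9
After 5 (read(5)): returned 'FGX3D', offset=14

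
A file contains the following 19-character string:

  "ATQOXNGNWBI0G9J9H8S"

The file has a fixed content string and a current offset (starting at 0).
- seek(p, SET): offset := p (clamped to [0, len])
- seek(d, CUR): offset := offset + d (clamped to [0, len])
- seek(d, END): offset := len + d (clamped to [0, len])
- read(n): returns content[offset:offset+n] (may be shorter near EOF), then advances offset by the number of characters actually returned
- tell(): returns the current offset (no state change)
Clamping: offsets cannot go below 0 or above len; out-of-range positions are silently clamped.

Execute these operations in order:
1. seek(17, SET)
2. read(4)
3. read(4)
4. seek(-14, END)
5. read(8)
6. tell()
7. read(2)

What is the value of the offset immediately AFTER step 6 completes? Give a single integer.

Answer: 13

Derivation:
After 1 (seek(17, SET)): offset=17
After 2 (read(4)): returned '8S', offset=19
After 3 (read(4)): returned '', offset=19
After 4 (seek(-14, END)): offset=5
After 5 (read(8)): returned 'NGNWBI0G', offset=13
After 6 (tell()): offset=13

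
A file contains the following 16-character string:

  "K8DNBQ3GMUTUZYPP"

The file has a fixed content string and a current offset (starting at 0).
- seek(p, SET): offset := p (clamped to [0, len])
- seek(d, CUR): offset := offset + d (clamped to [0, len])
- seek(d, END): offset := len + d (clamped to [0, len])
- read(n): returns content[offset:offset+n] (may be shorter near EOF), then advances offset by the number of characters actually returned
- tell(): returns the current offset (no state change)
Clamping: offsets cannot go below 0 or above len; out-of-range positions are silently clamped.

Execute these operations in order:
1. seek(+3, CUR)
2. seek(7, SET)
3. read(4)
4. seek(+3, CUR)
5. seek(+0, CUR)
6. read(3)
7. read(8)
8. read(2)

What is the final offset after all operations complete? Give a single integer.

After 1 (seek(+3, CUR)): offset=3
After 2 (seek(7, SET)): offset=7
After 3 (read(4)): returned 'GMUT', offset=11
After 4 (seek(+3, CUR)): offset=14
After 5 (seek(+0, CUR)): offset=14
After 6 (read(3)): returned 'PP', offset=16
After 7 (read(8)): returned '', offset=16
After 8 (read(2)): returned '', offset=16

Answer: 16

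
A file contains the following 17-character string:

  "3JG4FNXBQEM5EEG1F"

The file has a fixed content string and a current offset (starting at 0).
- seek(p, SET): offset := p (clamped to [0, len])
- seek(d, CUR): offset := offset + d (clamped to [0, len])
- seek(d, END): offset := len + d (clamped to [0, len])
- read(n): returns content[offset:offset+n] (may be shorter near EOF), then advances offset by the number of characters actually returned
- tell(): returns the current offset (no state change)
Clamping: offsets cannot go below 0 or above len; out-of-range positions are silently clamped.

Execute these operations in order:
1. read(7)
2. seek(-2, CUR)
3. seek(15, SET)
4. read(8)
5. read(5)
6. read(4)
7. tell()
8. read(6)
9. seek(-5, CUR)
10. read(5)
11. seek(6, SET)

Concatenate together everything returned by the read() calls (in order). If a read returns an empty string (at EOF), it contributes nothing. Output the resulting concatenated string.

Answer: 3JG4FNX1FEEG1F

Derivation:
After 1 (read(7)): returned '3JG4FNX', offset=7
After 2 (seek(-2, CUR)): offset=5
After 3 (seek(15, SET)): offset=15
After 4 (read(8)): returned '1F', offset=17
After 5 (read(5)): returned '', offset=17
After 6 (read(4)): returned '', offset=17
After 7 (tell()): offset=17
After 8 (read(6)): returned '', offset=17
After 9 (seek(-5, CUR)): offset=12
After 10 (read(5)): returned 'EEG1F', offset=17
After 11 (seek(6, SET)): offset=6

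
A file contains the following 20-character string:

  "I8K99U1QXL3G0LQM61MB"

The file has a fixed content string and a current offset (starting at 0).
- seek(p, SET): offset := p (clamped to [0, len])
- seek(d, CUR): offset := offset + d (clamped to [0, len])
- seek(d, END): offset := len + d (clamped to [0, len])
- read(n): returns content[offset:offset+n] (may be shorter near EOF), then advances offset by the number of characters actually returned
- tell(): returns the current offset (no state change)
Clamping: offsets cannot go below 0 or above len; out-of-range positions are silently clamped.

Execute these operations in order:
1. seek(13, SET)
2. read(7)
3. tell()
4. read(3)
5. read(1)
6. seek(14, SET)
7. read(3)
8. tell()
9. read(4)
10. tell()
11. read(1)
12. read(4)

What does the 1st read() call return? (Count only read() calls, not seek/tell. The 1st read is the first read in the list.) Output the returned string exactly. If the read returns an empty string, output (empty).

Answer: LQM61MB

Derivation:
After 1 (seek(13, SET)): offset=13
After 2 (read(7)): returned 'LQM61MB', offset=20
After 3 (tell()): offset=20
After 4 (read(3)): returned '', offset=20
After 5 (read(1)): returned '', offset=20
After 6 (seek(14, SET)): offset=14
After 7 (read(3)): returned 'QM6', offset=17
After 8 (tell()): offset=17
After 9 (read(4)): returned '1MB', offset=20
After 10 (tell()): offset=20
After 11 (read(1)): returned '', offset=20
After 12 (read(4)): returned '', offset=20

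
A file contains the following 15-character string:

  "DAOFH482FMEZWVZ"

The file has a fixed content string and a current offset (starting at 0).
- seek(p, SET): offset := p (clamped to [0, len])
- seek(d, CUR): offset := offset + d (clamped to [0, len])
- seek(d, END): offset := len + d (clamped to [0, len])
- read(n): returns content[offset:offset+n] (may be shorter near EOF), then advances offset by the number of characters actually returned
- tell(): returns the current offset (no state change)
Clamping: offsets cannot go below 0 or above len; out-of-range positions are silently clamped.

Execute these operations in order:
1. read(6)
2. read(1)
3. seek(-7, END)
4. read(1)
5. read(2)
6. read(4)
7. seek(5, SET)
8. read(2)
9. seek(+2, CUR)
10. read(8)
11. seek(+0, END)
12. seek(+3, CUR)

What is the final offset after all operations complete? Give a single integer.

After 1 (read(6)): returned 'DAOFH4', offset=6
After 2 (read(1)): returned '8', offset=7
After 3 (seek(-7, END)): offset=8
After 4 (read(1)): returned 'F', offset=9
After 5 (read(2)): returned 'ME', offset=11
After 6 (read(4)): returned 'ZWVZ', offset=15
After 7 (seek(5, SET)): offset=5
After 8 (read(2)): returned '48', offset=7
After 9 (seek(+2, CUR)): offset=9
After 10 (read(8)): returned 'MEZWVZ', offset=15
After 11 (seek(+0, END)): offset=15
After 12 (seek(+3, CUR)): offset=15

Answer: 15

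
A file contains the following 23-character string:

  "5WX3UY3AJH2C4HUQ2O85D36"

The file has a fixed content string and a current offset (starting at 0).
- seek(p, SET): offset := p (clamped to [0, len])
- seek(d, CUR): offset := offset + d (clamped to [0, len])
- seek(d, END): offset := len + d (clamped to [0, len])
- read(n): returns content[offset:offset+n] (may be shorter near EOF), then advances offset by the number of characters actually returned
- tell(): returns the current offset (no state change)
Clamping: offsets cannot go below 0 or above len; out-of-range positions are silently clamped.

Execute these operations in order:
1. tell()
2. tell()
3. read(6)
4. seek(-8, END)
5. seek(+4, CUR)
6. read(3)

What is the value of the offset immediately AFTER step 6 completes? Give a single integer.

Answer: 22

Derivation:
After 1 (tell()): offset=0
After 2 (tell()): offset=0
After 3 (read(6)): returned '5WX3UY', offset=6
After 4 (seek(-8, END)): offset=15
After 5 (seek(+4, CUR)): offset=19
After 6 (read(3)): returned '5D3', offset=22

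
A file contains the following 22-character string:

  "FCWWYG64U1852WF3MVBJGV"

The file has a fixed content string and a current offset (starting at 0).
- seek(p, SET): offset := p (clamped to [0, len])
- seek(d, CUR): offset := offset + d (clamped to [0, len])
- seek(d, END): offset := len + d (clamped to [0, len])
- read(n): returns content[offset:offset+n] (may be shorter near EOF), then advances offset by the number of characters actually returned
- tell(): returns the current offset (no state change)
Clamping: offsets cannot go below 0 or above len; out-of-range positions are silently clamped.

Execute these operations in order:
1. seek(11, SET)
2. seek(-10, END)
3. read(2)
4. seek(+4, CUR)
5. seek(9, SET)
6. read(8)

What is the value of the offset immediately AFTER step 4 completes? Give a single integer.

Answer: 18

Derivation:
After 1 (seek(11, SET)): offset=11
After 2 (seek(-10, END)): offset=12
After 3 (read(2)): returned '2W', offset=14
After 4 (seek(+4, CUR)): offset=18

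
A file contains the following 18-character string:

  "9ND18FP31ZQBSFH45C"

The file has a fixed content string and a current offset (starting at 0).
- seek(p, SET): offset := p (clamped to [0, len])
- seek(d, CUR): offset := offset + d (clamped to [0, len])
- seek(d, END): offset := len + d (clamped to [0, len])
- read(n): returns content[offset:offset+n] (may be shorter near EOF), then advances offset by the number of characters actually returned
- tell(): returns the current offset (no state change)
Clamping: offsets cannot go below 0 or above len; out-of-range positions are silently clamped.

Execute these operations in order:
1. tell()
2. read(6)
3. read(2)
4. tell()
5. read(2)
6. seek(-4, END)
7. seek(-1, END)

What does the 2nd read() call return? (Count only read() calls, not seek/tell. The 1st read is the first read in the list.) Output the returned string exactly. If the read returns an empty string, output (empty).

After 1 (tell()): offset=0
After 2 (read(6)): returned '9ND18F', offset=6
After 3 (read(2)): returned 'P3', offset=8
After 4 (tell()): offset=8
After 5 (read(2)): returned '1Z', offset=10
After 6 (seek(-4, END)): offset=14
After 7 (seek(-1, END)): offset=17

Answer: P3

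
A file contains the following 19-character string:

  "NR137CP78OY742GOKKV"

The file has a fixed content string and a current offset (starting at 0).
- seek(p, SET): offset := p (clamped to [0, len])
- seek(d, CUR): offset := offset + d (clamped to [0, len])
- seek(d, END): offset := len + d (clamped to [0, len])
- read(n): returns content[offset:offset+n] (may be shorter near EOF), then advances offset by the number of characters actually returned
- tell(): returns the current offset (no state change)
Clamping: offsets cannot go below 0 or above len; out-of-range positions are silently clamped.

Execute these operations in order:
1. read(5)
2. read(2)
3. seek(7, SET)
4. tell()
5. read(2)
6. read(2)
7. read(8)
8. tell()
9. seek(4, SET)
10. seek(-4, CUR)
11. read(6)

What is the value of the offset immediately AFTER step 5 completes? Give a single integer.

After 1 (read(5)): returned 'NR137', offset=5
After 2 (read(2)): returned 'CP', offset=7
After 3 (seek(7, SET)): offset=7
After 4 (tell()): offset=7
After 5 (read(2)): returned '78', offset=9

Answer: 9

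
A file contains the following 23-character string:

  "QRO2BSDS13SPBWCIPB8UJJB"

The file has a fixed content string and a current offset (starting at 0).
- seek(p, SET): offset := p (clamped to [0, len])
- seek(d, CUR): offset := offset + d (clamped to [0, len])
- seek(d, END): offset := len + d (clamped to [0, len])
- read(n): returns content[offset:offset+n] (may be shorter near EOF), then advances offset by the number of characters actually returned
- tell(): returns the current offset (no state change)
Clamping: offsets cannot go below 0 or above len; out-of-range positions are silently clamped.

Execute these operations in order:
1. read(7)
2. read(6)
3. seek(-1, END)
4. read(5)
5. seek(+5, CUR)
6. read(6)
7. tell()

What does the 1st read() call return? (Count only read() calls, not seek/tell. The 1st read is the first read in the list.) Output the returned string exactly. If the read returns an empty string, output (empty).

Answer: QRO2BSD

Derivation:
After 1 (read(7)): returned 'QRO2BSD', offset=7
After 2 (read(6)): returned 'S13SPB', offset=13
After 3 (seek(-1, END)): offset=22
After 4 (read(5)): returned 'B', offset=23
After 5 (seek(+5, CUR)): offset=23
After 6 (read(6)): returned '', offset=23
After 7 (tell()): offset=23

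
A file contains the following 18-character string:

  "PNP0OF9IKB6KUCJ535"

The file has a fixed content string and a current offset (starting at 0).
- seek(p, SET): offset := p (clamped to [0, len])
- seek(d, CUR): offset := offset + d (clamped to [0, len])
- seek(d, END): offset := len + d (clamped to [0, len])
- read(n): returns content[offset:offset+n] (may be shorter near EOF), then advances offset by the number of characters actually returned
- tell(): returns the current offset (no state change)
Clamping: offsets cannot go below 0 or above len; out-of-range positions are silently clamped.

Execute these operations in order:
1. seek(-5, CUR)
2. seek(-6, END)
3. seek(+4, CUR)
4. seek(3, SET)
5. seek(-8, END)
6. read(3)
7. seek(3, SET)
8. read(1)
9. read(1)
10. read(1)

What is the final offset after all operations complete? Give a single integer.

Answer: 6

Derivation:
After 1 (seek(-5, CUR)): offset=0
After 2 (seek(-6, END)): offset=12
After 3 (seek(+4, CUR)): offset=16
After 4 (seek(3, SET)): offset=3
After 5 (seek(-8, END)): offset=10
After 6 (read(3)): returned '6KU', offset=13
After 7 (seek(3, SET)): offset=3
After 8 (read(1)): returned '0', offset=4
After 9 (read(1)): returned 'O', offset=5
After 10 (read(1)): returned 'F', offset=6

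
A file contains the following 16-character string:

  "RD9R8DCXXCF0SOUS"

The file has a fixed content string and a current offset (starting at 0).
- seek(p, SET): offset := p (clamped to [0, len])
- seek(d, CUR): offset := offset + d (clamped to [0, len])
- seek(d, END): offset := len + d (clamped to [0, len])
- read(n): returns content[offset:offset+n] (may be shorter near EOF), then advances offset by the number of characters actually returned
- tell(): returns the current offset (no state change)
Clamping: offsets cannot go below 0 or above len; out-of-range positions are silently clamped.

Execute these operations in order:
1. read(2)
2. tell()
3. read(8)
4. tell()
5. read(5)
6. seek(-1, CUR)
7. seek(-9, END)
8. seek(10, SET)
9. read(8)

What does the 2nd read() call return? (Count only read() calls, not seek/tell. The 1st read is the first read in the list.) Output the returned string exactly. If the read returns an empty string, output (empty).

Answer: 9R8DCXXC

Derivation:
After 1 (read(2)): returned 'RD', offset=2
After 2 (tell()): offset=2
After 3 (read(8)): returned '9R8DCXXC', offset=10
After 4 (tell()): offset=10
After 5 (read(5)): returned 'F0SOU', offset=15
After 6 (seek(-1, CUR)): offset=14
After 7 (seek(-9, END)): offset=7
After 8 (seek(10, SET)): offset=10
After 9 (read(8)): returned 'F0SOUS', offset=16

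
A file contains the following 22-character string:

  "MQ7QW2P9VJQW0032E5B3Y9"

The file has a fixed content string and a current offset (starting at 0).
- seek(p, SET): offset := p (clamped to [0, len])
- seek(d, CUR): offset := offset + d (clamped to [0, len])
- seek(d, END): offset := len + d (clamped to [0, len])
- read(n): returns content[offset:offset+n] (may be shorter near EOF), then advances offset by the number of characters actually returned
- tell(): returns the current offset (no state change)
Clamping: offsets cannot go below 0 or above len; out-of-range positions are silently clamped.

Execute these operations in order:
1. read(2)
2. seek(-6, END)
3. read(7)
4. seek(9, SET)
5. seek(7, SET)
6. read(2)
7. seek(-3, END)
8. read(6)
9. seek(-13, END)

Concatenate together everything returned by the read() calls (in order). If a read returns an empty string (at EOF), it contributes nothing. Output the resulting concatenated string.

Answer: MQE5B3Y99V3Y9

Derivation:
After 1 (read(2)): returned 'MQ', offset=2
After 2 (seek(-6, END)): offset=16
After 3 (read(7)): returned 'E5B3Y9', offset=22
After 4 (seek(9, SET)): offset=9
After 5 (seek(7, SET)): offset=7
After 6 (read(2)): returned '9V', offset=9
After 7 (seek(-3, END)): offset=19
After 8 (read(6)): returned '3Y9', offset=22
After 9 (seek(-13, END)): offset=9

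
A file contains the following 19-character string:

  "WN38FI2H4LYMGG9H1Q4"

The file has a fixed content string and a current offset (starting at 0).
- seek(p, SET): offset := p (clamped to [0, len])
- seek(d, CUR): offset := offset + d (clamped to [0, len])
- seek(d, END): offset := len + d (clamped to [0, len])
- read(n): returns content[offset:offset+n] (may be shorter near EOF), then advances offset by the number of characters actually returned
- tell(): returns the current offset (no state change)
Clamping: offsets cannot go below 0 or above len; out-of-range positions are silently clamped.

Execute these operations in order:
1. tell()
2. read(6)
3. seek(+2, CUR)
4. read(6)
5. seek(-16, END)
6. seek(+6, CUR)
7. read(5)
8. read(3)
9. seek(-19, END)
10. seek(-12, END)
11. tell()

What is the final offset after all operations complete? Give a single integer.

After 1 (tell()): offset=0
After 2 (read(6)): returned 'WN38FI', offset=6
After 3 (seek(+2, CUR)): offset=8
After 4 (read(6)): returned '4LYMGG', offset=14
After 5 (seek(-16, END)): offset=3
After 6 (seek(+6, CUR)): offset=9
After 7 (read(5)): returned 'LYMGG', offset=14
After 8 (read(3)): returned '9H1', offset=17
After 9 (seek(-19, END)): offset=0
After 10 (seek(-12, END)): offset=7
After 11 (tell()): offset=7

Answer: 7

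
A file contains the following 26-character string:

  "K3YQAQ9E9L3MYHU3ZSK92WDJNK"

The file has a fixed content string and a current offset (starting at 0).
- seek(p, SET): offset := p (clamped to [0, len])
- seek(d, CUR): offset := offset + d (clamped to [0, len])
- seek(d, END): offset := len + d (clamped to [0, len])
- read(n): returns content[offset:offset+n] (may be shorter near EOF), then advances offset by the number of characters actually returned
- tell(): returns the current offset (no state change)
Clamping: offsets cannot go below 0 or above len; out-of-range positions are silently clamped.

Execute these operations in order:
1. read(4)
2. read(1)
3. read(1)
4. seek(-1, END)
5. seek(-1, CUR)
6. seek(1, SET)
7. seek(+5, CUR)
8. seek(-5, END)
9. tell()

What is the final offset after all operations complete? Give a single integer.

After 1 (read(4)): returned 'K3YQ', offset=4
After 2 (read(1)): returned 'A', offset=5
After 3 (read(1)): returned 'Q', offset=6
After 4 (seek(-1, END)): offset=25
After 5 (seek(-1, CUR)): offset=24
After 6 (seek(1, SET)): offset=1
After 7 (seek(+5, CUR)): offset=6
After 8 (seek(-5, END)): offset=21
After 9 (tell()): offset=21

Answer: 21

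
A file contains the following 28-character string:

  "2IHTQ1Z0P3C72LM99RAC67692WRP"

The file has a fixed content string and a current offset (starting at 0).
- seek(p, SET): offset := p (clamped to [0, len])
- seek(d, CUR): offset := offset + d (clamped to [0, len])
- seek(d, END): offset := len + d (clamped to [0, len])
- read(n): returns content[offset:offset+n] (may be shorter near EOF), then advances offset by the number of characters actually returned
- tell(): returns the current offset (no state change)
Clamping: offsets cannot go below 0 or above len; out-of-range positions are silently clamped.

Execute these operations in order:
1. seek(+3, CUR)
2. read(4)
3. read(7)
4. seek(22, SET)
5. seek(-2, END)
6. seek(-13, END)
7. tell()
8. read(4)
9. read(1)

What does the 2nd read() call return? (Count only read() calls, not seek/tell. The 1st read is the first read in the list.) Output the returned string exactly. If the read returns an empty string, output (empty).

After 1 (seek(+3, CUR)): offset=3
After 2 (read(4)): returned 'TQ1Z', offset=7
After 3 (read(7)): returned '0P3C72L', offset=14
After 4 (seek(22, SET)): offset=22
After 5 (seek(-2, END)): offset=26
After 6 (seek(-13, END)): offset=15
After 7 (tell()): offset=15
After 8 (read(4)): returned '99RA', offset=19
After 9 (read(1)): returned 'C', offset=20

Answer: 0P3C72L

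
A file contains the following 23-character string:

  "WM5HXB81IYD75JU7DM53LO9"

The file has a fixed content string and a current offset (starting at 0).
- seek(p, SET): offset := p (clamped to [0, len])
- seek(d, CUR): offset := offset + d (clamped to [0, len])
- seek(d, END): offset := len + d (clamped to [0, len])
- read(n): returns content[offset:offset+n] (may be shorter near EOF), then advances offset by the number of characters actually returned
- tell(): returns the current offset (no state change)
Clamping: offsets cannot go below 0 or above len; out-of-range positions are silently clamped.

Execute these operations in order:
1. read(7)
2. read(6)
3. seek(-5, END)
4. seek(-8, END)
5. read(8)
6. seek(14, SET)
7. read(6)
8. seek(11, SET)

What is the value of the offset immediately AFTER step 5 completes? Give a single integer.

After 1 (read(7)): returned 'WM5HXB8', offset=7
After 2 (read(6)): returned '1IYD75', offset=13
After 3 (seek(-5, END)): offset=18
After 4 (seek(-8, END)): offset=15
After 5 (read(8)): returned '7DM53LO9', offset=23

Answer: 23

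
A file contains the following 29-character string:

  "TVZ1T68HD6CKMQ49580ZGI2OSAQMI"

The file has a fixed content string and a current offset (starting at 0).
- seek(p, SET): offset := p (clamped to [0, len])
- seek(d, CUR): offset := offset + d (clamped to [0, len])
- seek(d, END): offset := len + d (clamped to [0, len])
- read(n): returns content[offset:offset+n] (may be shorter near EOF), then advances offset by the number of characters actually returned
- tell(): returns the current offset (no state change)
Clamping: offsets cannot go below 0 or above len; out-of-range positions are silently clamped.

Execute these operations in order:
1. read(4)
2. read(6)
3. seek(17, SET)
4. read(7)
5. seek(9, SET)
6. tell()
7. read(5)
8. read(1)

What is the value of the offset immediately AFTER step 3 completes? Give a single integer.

After 1 (read(4)): returned 'TVZ1', offset=4
After 2 (read(6)): returned 'T68HD6', offset=10
After 3 (seek(17, SET)): offset=17

Answer: 17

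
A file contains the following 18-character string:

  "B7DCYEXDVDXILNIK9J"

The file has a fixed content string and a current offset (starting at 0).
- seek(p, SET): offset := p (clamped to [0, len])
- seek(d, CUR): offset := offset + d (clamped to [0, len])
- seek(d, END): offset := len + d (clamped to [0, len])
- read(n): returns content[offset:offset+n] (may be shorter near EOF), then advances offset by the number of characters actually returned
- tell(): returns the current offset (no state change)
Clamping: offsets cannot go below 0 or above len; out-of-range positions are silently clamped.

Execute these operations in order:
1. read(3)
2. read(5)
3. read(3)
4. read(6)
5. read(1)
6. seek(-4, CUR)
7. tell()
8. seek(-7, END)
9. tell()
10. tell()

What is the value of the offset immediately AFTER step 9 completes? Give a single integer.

Answer: 11

Derivation:
After 1 (read(3)): returned 'B7D', offset=3
After 2 (read(5)): returned 'CYEXD', offset=8
After 3 (read(3)): returned 'VDX', offset=11
After 4 (read(6)): returned 'ILNIK9', offset=17
After 5 (read(1)): returned 'J', offset=18
After 6 (seek(-4, CUR)): offset=14
After 7 (tell()): offset=14
After 8 (seek(-7, END)): offset=11
After 9 (tell()): offset=11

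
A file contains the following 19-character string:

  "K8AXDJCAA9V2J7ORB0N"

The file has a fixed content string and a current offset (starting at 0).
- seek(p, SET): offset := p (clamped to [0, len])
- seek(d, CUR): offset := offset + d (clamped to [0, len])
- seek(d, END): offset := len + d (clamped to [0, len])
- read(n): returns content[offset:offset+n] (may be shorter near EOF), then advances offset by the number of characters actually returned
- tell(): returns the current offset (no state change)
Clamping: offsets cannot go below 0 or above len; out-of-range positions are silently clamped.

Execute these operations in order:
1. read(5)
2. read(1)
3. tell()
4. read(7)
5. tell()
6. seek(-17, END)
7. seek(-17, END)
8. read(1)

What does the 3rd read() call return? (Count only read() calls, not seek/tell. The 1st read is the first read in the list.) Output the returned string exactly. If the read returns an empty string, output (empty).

After 1 (read(5)): returned 'K8AXD', offset=5
After 2 (read(1)): returned 'J', offset=6
After 3 (tell()): offset=6
After 4 (read(7)): returned 'CAA9V2J', offset=13
After 5 (tell()): offset=13
After 6 (seek(-17, END)): offset=2
After 7 (seek(-17, END)): offset=2
After 8 (read(1)): returned 'A', offset=3

Answer: CAA9V2J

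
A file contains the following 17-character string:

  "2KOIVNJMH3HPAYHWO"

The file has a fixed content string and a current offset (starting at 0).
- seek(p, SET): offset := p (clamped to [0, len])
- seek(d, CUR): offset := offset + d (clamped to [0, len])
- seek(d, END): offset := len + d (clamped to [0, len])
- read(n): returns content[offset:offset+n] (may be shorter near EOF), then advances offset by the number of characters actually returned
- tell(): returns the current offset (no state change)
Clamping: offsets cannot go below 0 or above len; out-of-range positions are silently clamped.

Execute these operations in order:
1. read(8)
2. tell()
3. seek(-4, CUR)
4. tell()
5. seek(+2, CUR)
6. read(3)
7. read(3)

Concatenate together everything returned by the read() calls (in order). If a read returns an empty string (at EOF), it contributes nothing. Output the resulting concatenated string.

Answer: 2KOIVNJMJMH3HP

Derivation:
After 1 (read(8)): returned '2KOIVNJM', offset=8
After 2 (tell()): offset=8
After 3 (seek(-4, CUR)): offset=4
After 4 (tell()): offset=4
After 5 (seek(+2, CUR)): offset=6
After 6 (read(3)): returned 'JMH', offset=9
After 7 (read(3)): returned '3HP', offset=12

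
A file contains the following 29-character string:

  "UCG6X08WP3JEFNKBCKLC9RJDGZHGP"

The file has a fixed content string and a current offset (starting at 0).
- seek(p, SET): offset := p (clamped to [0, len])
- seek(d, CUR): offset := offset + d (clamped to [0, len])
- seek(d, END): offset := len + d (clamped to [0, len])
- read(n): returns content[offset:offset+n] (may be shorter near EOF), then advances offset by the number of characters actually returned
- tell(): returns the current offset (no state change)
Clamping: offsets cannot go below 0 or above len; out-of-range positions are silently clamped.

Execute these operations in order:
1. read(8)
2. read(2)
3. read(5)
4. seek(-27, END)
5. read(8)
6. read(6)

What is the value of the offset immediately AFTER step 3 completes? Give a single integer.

Answer: 15

Derivation:
After 1 (read(8)): returned 'UCG6X08W', offset=8
After 2 (read(2)): returned 'P3', offset=10
After 3 (read(5)): returned 'JEFNK', offset=15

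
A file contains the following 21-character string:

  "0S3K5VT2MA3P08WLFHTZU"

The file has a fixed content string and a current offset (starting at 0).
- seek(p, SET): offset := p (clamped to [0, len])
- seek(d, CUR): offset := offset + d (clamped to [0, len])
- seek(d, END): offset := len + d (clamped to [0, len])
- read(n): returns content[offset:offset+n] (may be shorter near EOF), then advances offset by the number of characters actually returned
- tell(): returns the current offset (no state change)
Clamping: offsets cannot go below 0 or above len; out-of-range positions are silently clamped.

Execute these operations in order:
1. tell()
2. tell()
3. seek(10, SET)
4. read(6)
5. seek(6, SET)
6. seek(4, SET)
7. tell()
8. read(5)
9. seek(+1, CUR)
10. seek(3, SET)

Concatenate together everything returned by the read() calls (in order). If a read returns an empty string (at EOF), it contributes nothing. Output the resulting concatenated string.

After 1 (tell()): offset=0
After 2 (tell()): offset=0
After 3 (seek(10, SET)): offset=10
After 4 (read(6)): returned '3P08WL', offset=16
After 5 (seek(6, SET)): offset=6
After 6 (seek(4, SET)): offset=4
After 7 (tell()): offset=4
After 8 (read(5)): returned '5VT2M', offset=9
After 9 (seek(+1, CUR)): offset=10
After 10 (seek(3, SET)): offset=3

Answer: 3P08WL5VT2M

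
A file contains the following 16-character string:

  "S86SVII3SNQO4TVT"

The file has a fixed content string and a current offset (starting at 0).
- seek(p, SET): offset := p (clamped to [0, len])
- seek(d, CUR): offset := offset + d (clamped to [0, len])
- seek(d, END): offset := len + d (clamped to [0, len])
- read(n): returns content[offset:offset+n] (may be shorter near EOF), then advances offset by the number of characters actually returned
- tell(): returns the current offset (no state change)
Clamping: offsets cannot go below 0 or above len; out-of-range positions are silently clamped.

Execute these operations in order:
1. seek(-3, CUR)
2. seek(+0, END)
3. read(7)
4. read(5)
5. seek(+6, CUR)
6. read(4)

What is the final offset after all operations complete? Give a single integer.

Answer: 16

Derivation:
After 1 (seek(-3, CUR)): offset=0
After 2 (seek(+0, END)): offset=16
After 3 (read(7)): returned '', offset=16
After 4 (read(5)): returned '', offset=16
After 5 (seek(+6, CUR)): offset=16
After 6 (read(4)): returned '', offset=16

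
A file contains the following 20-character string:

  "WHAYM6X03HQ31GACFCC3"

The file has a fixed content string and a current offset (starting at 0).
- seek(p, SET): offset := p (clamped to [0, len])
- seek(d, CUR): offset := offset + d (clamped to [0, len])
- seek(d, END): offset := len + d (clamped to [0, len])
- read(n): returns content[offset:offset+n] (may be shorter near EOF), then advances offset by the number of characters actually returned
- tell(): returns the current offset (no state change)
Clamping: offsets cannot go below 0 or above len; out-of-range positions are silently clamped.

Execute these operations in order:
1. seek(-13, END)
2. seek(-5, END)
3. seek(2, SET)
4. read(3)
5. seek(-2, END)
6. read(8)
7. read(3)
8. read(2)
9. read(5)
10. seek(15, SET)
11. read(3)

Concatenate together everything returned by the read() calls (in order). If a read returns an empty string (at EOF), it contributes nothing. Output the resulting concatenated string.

After 1 (seek(-13, END)): offset=7
After 2 (seek(-5, END)): offset=15
After 3 (seek(2, SET)): offset=2
After 4 (read(3)): returned 'AYM', offset=5
After 5 (seek(-2, END)): offset=18
After 6 (read(8)): returned 'C3', offset=20
After 7 (read(3)): returned '', offset=20
After 8 (read(2)): returned '', offset=20
After 9 (read(5)): returned '', offset=20
After 10 (seek(15, SET)): offset=15
After 11 (read(3)): returned 'CFC', offset=18

Answer: AYMC3CFC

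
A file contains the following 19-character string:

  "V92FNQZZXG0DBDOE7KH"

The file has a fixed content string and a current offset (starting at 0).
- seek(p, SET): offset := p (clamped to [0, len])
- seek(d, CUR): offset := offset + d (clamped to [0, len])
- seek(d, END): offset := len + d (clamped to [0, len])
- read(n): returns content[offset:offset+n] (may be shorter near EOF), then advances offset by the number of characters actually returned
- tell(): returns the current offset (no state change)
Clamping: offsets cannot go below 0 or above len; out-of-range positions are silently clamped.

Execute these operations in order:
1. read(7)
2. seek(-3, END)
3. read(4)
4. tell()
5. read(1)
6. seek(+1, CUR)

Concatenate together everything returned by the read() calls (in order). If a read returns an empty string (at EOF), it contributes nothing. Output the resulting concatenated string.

After 1 (read(7)): returned 'V92FNQZ', offset=7
After 2 (seek(-3, END)): offset=16
After 3 (read(4)): returned '7KH', offset=19
After 4 (tell()): offset=19
After 5 (read(1)): returned '', offset=19
After 6 (seek(+1, CUR)): offset=19

Answer: V92FNQZ7KH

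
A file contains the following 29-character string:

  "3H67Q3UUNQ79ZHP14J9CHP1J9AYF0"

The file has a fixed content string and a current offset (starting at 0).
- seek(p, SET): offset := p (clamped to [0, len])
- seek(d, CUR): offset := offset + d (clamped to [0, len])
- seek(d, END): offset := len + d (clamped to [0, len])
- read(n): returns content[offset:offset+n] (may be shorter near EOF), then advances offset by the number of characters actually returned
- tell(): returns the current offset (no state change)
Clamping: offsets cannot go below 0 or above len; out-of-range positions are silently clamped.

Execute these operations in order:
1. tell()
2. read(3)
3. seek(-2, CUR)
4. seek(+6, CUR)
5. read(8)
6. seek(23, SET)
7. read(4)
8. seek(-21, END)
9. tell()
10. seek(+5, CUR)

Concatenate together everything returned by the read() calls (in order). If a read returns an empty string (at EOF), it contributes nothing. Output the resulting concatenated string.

After 1 (tell()): offset=0
After 2 (read(3)): returned '3H6', offset=3
After 3 (seek(-2, CUR)): offset=1
After 4 (seek(+6, CUR)): offset=7
After 5 (read(8)): returned 'UNQ79ZHP', offset=15
After 6 (seek(23, SET)): offset=23
After 7 (read(4)): returned 'J9AY', offset=27
After 8 (seek(-21, END)): offset=8
After 9 (tell()): offset=8
After 10 (seek(+5, CUR)): offset=13

Answer: 3H6UNQ79ZHPJ9AY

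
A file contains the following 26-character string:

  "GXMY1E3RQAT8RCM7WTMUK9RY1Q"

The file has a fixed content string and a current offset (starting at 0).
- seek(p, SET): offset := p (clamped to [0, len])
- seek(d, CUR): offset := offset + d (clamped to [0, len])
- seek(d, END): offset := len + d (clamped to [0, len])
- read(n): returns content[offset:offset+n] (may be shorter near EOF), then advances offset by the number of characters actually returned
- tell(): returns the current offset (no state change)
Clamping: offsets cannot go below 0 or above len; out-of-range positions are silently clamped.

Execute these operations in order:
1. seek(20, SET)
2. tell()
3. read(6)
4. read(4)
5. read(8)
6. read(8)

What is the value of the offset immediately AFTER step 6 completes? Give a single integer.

Answer: 26

Derivation:
After 1 (seek(20, SET)): offset=20
After 2 (tell()): offset=20
After 3 (read(6)): returned 'K9RY1Q', offset=26
After 4 (read(4)): returned '', offset=26
After 5 (read(8)): returned '', offset=26
After 6 (read(8)): returned '', offset=26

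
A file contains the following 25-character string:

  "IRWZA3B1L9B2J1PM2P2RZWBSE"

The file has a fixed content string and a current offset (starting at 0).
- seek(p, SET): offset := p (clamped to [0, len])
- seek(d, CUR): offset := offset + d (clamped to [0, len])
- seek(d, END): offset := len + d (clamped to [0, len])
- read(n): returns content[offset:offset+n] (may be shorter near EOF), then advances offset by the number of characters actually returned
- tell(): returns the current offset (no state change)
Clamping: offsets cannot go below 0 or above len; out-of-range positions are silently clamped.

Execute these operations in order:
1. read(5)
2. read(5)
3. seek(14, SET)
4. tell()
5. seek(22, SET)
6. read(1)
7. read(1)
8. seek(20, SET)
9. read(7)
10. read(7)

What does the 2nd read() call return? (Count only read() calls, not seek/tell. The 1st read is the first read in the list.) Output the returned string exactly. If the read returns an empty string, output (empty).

Answer: 3B1L9

Derivation:
After 1 (read(5)): returned 'IRWZA', offset=5
After 2 (read(5)): returned '3B1L9', offset=10
After 3 (seek(14, SET)): offset=14
After 4 (tell()): offset=14
After 5 (seek(22, SET)): offset=22
After 6 (read(1)): returned 'B', offset=23
After 7 (read(1)): returned 'S', offset=24
After 8 (seek(20, SET)): offset=20
After 9 (read(7)): returned 'ZWBSE', offset=25
After 10 (read(7)): returned '', offset=25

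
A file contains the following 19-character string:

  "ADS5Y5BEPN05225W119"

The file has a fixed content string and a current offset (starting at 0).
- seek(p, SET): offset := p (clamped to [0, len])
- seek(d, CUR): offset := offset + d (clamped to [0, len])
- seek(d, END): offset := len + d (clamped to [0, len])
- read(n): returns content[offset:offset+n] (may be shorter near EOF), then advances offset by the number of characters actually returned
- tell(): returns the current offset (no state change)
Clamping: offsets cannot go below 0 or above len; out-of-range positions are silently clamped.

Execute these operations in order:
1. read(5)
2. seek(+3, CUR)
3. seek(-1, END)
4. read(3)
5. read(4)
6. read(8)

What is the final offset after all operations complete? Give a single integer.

After 1 (read(5)): returned 'ADS5Y', offset=5
After 2 (seek(+3, CUR)): offset=8
After 3 (seek(-1, END)): offset=18
After 4 (read(3)): returned '9', offset=19
After 5 (read(4)): returned '', offset=19
After 6 (read(8)): returned '', offset=19

Answer: 19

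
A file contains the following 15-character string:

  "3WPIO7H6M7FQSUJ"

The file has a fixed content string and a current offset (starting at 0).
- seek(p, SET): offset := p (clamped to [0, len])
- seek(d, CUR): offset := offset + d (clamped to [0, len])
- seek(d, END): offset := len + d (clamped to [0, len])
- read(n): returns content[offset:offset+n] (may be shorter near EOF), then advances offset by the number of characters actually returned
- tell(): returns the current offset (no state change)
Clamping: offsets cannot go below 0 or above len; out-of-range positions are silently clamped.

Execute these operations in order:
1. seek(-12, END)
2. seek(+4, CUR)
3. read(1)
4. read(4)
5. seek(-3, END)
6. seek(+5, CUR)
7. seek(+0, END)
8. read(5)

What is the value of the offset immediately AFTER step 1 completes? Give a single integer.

Answer: 3

Derivation:
After 1 (seek(-12, END)): offset=3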